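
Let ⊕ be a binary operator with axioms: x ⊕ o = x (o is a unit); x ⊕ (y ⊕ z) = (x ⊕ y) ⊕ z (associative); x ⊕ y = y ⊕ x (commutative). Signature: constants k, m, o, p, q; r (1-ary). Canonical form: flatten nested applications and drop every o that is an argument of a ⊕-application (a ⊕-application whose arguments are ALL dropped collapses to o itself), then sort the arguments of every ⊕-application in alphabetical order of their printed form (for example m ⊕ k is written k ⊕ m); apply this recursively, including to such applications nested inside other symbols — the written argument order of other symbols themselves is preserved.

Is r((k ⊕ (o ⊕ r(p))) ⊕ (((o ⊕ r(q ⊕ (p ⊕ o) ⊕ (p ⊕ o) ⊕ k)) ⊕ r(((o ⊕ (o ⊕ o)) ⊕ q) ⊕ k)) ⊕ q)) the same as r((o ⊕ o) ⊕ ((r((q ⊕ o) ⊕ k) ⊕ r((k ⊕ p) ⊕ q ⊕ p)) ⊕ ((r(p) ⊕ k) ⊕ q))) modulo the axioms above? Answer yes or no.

Answer: yes — both canonical forms are r(k ⊕ q ⊕ r(k ⊕ p ⊕ p ⊕ q) ⊕ r(k ⊕ q) ⊕ r(p))

Derivation:
Left:  r((k ⊕ (o ⊕ r(p))) ⊕ (((o ⊕ r(q ⊕ (p ⊕ o) ⊕ (p ⊕ o) ⊕ k)) ⊕ r(((o ⊕ (o ⊕ o)) ⊕ q) ⊕ k)) ⊕ q))
  Work inside:  (k ⊕ (o ⊕ r(p))) ⊕ (((o ⊕ r(q ⊕ (p ⊕ o) ⊕ (p ⊕ o) ⊕ k)) ⊕ r(((o ⊕ (o ⊕ o)) ⊕ q) ⊕ k)) ⊕ q)
  Un-nest:  k ⊕ o ⊕ r(p) ⊕ o ⊕ r(q ⊕ (p ⊕ o) ⊕ (p ⊕ o) ⊕ k) ⊕ r(((o ⊕ (o ⊕ o)) ⊕ q) ⊕ k) ⊕ q
  Canonicalize subterm:  r(q ⊕ (p ⊕ o) ⊕ (p ⊕ o) ⊕ k)  →  r(k ⊕ p ⊕ p ⊕ q)
  Simplify inside:  r(((o ⊕ (o ⊕ o)) ⊕ q) ⊕ k)  →  r(k ⊕ q)
  Unit:  drop o (×2)
  Sort arguments:  k ⊕ q ⊕ r(k ⊕ p ⊕ p ⊕ q) ⊕ r(k ⊕ q) ⊕ r(p)
  Rebuild:  r(k ⊕ q ⊕ r(k ⊕ p ⊕ p ⊕ q) ⊕ r(k ⊕ q) ⊕ r(p))
Right:  r((o ⊕ o) ⊕ ((r((q ⊕ o) ⊕ k) ⊕ r((k ⊕ p) ⊕ q ⊕ p)) ⊕ ((r(p) ⊕ k) ⊕ q)))
  Descend into:  (o ⊕ o) ⊕ ((r((q ⊕ o) ⊕ k) ⊕ r((k ⊕ p) ⊕ q ⊕ p)) ⊕ ((r(p) ⊕ k) ⊕ q))
  Un-nest:  o ⊕ o ⊕ r((q ⊕ o) ⊕ k) ⊕ r((k ⊕ p) ⊕ q ⊕ p) ⊕ r(p) ⊕ k ⊕ q
  Inside:  r((q ⊕ o) ⊕ k)  →  r(k ⊕ q)
  Simplify inside:  r((k ⊕ p) ⊕ q ⊕ p)  →  r(k ⊕ p ⊕ p ⊕ q)
  Units out:  drop o (×2)
  Order the arguments:  k ⊕ q ⊕ r(k ⊕ p ⊕ p ⊕ q) ⊕ r(k ⊕ q) ⊕ r(p)
  Reassemble:  r(k ⊕ q ⊕ r(k ⊕ p ⊕ p ⊕ q) ⊕ r(k ⊕ q) ⊕ r(p))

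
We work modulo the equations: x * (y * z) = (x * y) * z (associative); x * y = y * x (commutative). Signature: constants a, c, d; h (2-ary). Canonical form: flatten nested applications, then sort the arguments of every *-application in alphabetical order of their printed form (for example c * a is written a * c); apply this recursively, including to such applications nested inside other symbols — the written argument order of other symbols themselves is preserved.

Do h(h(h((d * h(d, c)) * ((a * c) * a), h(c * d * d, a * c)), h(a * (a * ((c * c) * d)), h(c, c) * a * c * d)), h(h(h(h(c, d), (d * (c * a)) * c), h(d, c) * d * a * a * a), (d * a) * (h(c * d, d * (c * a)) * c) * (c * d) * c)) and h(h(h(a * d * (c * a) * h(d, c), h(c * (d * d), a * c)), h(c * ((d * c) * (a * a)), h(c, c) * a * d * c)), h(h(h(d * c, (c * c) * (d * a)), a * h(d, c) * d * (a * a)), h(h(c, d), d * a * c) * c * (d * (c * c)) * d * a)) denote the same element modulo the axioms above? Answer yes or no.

Left:  h(h(h((d * h(d, c)) * ((a * c) * a), h(c * d * d, a * c)), h(a * (a * ((c * c) * d)), h(c, c) * a * c * d)), h(h(h(h(c, d), (d * (c * a)) * c), h(d, c) * d * a * a * a), (d * a) * (h(c * d, d * (c * a)) * c) * (c * d) * c))
  Focus inside:  (d * a) * (h(c * d, d * (c * a)) * c) * (c * d) * c
  Flatten:  d * a * h(c * d, d * (c * a)) * c * c * d * c
  Simplify inside:  h(c * d, d * (c * a))  →  h(c * d, a * c * d)
  Sort arguments:  a * c * c * c * d * d * h(c * d, a * c * d)
  Reassemble:  h(h(h(a * a * c * d * h(d, c), h(c * d * d, a * c)), h(a * a * c * c * d, a * c * d * h(c, c))), h(h(h(h(c, d), a * c * c * d), a * a * a * d * h(d, c)), a * c * c * c * d * d * h(c * d, a * c * d)))
Right:  h(h(h(a * d * (c * a) * h(d, c), h(c * (d * d), a * c)), h(c * ((d * c) * (a * a)), h(c, c) * a * d * c)), h(h(h(d * c, (c * c) * (d * a)), a * h(d, c) * d * (a * a)), h(h(c, d), d * a * c) * c * (d * (c * c)) * d * a))
  Focus inside:  h(h(c, d), d * a * c) * c * (d * (c * c)) * d * a
  Un-nest:  h(h(c, d), d * a * c) * c * d * c * c * d * a
  Inside:  h(h(c, d), d * a * c)  →  h(h(c, d), a * c * d)
  Order the arguments:  a * c * c * c * d * d * h(h(c, d), a * c * d)
  Rebuild:  h(h(h(a * a * c * d * h(d, c), h(c * d * d, a * c)), h(a * a * c * c * d, a * c * d * h(c, c))), h(h(h(c * d, a * c * c * d), a * a * a * d * h(d, c)), a * c * c * c * d * d * h(h(c, d), a * c * d)))

Answer: no — h(h(h(a * a * c * d * h(d, c), h(c * d * d, a * c)), h(a * a * c * c * d, a * c * d * h(c, c))), h(h(h(h(c, d), a * c * c * d), a * a * a * d * h(d, c)), a * c * c * c * d * d * h(c * d, a * c * d))) vs h(h(h(a * a * c * d * h(d, c), h(c * d * d, a * c)), h(a * a * c * c * d, a * c * d * h(c, c))), h(h(h(c * d, a * c * c * d), a * a * a * d * h(d, c)), a * c * c * c * d * d * h(h(c, d), a * c * d)))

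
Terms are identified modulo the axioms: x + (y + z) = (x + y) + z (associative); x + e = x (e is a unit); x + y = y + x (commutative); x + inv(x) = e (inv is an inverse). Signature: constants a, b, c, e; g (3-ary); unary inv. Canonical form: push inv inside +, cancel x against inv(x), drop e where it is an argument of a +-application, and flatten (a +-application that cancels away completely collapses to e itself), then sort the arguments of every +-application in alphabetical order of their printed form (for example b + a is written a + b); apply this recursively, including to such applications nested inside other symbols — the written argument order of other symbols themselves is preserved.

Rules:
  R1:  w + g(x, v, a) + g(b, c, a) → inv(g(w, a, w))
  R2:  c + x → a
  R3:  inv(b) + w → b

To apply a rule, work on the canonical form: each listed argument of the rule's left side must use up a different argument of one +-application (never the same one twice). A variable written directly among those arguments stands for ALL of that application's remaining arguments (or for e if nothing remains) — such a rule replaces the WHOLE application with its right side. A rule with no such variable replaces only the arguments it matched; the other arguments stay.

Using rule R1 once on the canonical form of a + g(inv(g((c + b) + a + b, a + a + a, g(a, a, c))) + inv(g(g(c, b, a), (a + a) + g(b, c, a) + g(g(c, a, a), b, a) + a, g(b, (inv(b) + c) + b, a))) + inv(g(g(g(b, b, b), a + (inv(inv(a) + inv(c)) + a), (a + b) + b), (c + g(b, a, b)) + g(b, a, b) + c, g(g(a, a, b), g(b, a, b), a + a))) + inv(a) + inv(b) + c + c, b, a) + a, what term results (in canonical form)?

Answer: a + a + g(c + c + inv(a) + inv(b) + inv(g(a + b + b + c, a + a + a, g(a, a, c))) + inv(g(g(c, b, a), inv(g(a + a + a, a, a + a + a)), g(b, c, a))) + inv(g(g(g(b, b, b), a + a + a + c, a + b + b), c + c + g(b, a, b) + g(b, a, b), g(g(a, a, b), g(b, a, b), a + a))), b, a)

Derivation:
Canonical form:  a + a + g(c + c + inv(a) + inv(b) + inv(g(a + b + b + c, a + a + a, g(a, a, c))) + inv(g(g(c, b, a), a + a + a + g(b, c, a) + g(g(c, a, a), b, a), g(b, c, a))) + inv(g(g(g(b, b, b), a + a + a + c, a + b + b), c + c + g(b, a, b) + g(b, a, b), g(g(a, a, b), g(b, a, b), a + a))), b, a)
Apply R1:  consuming g(b, c, a), g(g(c, a, a), b, a);  v := b, w := a + a + a, x := g(c, a, a)
The extension variable absorbs all remaining arguments, so the whole application is rewritten.
Giving:  a + a + g(c + c + inv(a) + inv(b) + inv(g(a + b + b + c, a + a + a, g(a, a, c))) + inv(g(g(c, b, a), inv(g(a + a + a, a, a + a + a)), g(b, c, a))) + inv(g(g(g(b, b, b), a + a + a + c, a + b + b), c + c + g(b, a, b) + g(b, a, b), g(g(a, a, b), g(b, a, b), a + a))), b, a)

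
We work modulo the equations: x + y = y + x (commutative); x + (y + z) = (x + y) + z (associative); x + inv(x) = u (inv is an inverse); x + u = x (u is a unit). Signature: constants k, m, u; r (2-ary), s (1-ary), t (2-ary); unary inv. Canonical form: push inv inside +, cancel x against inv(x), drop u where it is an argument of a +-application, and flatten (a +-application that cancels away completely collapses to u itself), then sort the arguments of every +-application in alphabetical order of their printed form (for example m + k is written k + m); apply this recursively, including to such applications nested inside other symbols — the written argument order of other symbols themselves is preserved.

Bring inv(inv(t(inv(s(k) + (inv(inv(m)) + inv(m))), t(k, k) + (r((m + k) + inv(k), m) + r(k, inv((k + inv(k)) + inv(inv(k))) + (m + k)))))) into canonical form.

Answer: t(inv(s(k)), r(k, m) + r(m, m) + t(k, k))

Derivation:
Push inv inside:  distribute inv over + and collapse double inv
Collect:  t(inv(s(k)), r(k, m) + r(m, m) + t(k, k))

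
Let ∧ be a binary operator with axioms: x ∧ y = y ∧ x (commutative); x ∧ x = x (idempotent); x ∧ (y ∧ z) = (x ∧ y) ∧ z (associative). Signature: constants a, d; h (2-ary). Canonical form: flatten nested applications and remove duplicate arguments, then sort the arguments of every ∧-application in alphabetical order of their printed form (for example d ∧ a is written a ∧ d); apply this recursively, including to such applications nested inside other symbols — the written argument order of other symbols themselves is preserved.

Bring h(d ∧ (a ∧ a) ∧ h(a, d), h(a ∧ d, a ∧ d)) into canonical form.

Answer: h(a ∧ d ∧ h(a, d), h(a ∧ d, a ∧ d))

Derivation:
Descend into:  d ∧ (a ∧ a) ∧ h(a, d)
Merge nested applications:  d ∧ a ∧ a ∧ h(a, d)
Deduplicate:  drop duplicate a
Sort arguments:  a ∧ d ∧ h(a, d)
Reassemble:  h(a ∧ d ∧ h(a, d), h(a ∧ d, a ∧ d))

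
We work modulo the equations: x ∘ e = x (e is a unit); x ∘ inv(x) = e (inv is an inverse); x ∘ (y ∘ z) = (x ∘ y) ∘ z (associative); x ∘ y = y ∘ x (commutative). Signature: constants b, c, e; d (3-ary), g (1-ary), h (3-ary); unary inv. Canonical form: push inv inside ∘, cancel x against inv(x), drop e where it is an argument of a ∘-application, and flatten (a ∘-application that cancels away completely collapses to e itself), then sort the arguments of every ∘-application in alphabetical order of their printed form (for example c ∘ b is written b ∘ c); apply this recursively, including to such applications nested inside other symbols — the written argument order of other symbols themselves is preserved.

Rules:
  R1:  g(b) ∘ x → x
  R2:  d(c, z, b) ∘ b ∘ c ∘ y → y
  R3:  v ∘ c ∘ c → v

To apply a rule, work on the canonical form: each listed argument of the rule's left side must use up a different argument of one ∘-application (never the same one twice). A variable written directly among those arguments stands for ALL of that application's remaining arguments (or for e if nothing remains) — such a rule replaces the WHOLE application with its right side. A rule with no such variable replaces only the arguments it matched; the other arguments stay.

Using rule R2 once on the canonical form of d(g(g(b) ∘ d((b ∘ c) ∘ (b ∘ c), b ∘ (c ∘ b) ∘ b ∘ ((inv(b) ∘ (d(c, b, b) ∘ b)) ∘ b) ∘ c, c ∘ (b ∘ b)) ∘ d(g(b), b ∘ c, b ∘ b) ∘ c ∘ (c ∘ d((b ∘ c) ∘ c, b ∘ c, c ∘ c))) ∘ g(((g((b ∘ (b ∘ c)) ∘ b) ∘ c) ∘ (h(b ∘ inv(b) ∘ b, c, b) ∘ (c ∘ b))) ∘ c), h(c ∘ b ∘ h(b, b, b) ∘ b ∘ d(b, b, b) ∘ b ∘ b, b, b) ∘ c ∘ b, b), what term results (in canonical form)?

Answer: d(g(b ∘ c ∘ c ∘ c ∘ g(b ∘ b ∘ b ∘ c) ∘ h(b, c, b)) ∘ g(c ∘ c ∘ d(b ∘ b ∘ c ∘ c, b ∘ b ∘ b ∘ c, b ∘ b ∘ c) ∘ d(b ∘ c ∘ c, b ∘ c, c ∘ c) ∘ d(g(b), b ∘ c, b ∘ b) ∘ g(b)), b ∘ c ∘ h(b ∘ b ∘ b ∘ b ∘ c ∘ d(b, b, b) ∘ h(b, b, b), b, b), b)

Derivation:
Canonical form:  d(g(b ∘ c ∘ c ∘ c ∘ g(b ∘ b ∘ b ∘ c) ∘ h(b, c, b)) ∘ g(c ∘ c ∘ d(b ∘ b ∘ c ∘ c, b ∘ b ∘ b ∘ b ∘ c ∘ c ∘ d(c, b, b), b ∘ b ∘ c) ∘ d(b ∘ c ∘ c, b ∘ c, c ∘ c) ∘ d(g(b), b ∘ c, b ∘ b) ∘ g(b)), b ∘ c ∘ h(b ∘ b ∘ b ∘ b ∘ c ∘ d(b, b, b) ∘ h(b, b, b), b, b), b)
Match R2:  consume b, c, d(c, b, b);  y := b ∘ b ∘ b ∘ c, z := b
Every leftover argument binds to the variable; the entire application is replaced.
New term:  d(g(b ∘ c ∘ c ∘ c ∘ g(b ∘ b ∘ b ∘ c) ∘ h(b, c, b)) ∘ g(c ∘ c ∘ d(b ∘ b ∘ c ∘ c, b ∘ b ∘ b ∘ c, b ∘ b ∘ c) ∘ d(b ∘ c ∘ c, b ∘ c, c ∘ c) ∘ d(g(b), b ∘ c, b ∘ b) ∘ g(b)), b ∘ c ∘ h(b ∘ b ∘ b ∘ b ∘ c ∘ d(b, b, b) ∘ h(b, b, b), b, b), b)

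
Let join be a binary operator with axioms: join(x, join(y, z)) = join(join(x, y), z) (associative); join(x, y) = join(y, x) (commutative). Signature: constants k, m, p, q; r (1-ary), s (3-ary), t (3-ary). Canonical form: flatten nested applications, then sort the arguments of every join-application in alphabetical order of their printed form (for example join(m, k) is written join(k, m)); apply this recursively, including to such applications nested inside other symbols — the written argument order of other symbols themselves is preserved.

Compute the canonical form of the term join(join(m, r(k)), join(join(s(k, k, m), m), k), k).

Answer: join(k, k, m, m, r(k), s(k, k, m))

Derivation:
Un-nest:  join(m, r(k), s(k, k, m), m, k, k)
Order the arguments:  join(k, k, m, m, r(k), s(k, k, m))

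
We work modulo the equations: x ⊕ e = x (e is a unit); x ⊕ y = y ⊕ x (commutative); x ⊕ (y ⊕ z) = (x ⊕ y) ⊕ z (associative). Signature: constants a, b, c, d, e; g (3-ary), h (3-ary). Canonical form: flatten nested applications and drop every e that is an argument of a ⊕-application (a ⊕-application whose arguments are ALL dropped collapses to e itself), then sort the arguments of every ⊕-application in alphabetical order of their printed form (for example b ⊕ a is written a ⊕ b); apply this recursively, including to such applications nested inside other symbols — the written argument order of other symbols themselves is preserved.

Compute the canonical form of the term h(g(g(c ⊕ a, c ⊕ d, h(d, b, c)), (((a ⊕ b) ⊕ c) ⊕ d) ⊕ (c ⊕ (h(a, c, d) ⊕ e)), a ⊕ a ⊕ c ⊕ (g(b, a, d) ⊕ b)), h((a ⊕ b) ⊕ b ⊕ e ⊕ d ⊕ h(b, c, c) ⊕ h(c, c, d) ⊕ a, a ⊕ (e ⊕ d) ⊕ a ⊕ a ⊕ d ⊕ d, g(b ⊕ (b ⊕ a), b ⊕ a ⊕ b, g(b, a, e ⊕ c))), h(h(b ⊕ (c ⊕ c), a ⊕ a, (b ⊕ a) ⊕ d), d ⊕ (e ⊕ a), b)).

Descend into:  (a ⊕ b) ⊕ b ⊕ e ⊕ d ⊕ h(b, c, c) ⊕ h(c, c, d) ⊕ a
Un-nest:  a ⊕ b ⊕ b ⊕ e ⊕ d ⊕ h(b, c, c) ⊕ h(c, c, d) ⊕ a
Unit:  drop e
Sort:  a ⊕ a ⊕ b ⊕ b ⊕ d ⊕ h(b, c, c) ⊕ h(c, c, d)
Reassemble:  h(g(g(a ⊕ c, c ⊕ d, h(d, b, c)), a ⊕ b ⊕ c ⊕ c ⊕ d ⊕ h(a, c, d), a ⊕ a ⊕ b ⊕ c ⊕ g(b, a, d)), h(a ⊕ a ⊕ b ⊕ b ⊕ d ⊕ h(b, c, c) ⊕ h(c, c, d), a ⊕ a ⊕ a ⊕ d ⊕ d ⊕ d, g(a ⊕ b ⊕ b, a ⊕ b ⊕ b, g(b, a, c))), h(h(b ⊕ c ⊕ c, a ⊕ a, a ⊕ b ⊕ d), a ⊕ d, b))

Answer: h(g(g(a ⊕ c, c ⊕ d, h(d, b, c)), a ⊕ b ⊕ c ⊕ c ⊕ d ⊕ h(a, c, d), a ⊕ a ⊕ b ⊕ c ⊕ g(b, a, d)), h(a ⊕ a ⊕ b ⊕ b ⊕ d ⊕ h(b, c, c) ⊕ h(c, c, d), a ⊕ a ⊕ a ⊕ d ⊕ d ⊕ d, g(a ⊕ b ⊕ b, a ⊕ b ⊕ b, g(b, a, c))), h(h(b ⊕ c ⊕ c, a ⊕ a, a ⊕ b ⊕ d), a ⊕ d, b))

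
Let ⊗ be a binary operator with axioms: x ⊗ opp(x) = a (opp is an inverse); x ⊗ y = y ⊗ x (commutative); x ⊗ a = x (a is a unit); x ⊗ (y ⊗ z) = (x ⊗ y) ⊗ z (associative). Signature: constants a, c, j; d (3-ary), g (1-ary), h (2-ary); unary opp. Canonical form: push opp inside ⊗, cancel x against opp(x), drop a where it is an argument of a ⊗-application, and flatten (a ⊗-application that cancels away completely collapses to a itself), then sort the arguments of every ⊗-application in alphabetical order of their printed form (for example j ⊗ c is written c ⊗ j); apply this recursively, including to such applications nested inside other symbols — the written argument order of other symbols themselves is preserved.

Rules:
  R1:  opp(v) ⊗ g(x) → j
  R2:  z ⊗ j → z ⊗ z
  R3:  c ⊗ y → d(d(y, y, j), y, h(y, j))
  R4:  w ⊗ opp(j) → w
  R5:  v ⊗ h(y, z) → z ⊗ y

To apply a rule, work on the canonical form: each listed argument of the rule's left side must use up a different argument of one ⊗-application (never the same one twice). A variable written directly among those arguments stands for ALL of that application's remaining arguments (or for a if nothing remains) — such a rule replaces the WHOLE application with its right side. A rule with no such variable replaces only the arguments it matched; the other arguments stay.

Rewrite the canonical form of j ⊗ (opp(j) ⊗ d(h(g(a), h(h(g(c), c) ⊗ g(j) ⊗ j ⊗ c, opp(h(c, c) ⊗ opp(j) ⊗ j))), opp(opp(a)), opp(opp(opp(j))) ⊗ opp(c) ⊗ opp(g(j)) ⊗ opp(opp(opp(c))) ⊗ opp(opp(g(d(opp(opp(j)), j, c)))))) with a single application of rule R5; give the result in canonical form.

Answer: d(h(g(a), h(c ⊗ g(c), opp(h(c, c)))), a, g(d(j, j, c)) ⊗ opp(c) ⊗ opp(c) ⊗ opp(g(j)) ⊗ opp(j))

Derivation:
Canonical form:  d(h(g(a), h(c ⊗ g(j) ⊗ h(g(c), c) ⊗ j, opp(h(c, c)))), a, g(d(j, j, c)) ⊗ opp(c) ⊗ opp(c) ⊗ opp(g(j)) ⊗ opp(j))
Apply R5:  consuming h(g(c), c);  v := c ⊗ g(j) ⊗ j, y := g(c), z := c
The extension variable absorbs all remaining arguments, so the whole application is rewritten.
New term:  d(h(g(a), h(c ⊗ g(c), opp(h(c, c)))), a, g(d(j, j, c)) ⊗ opp(c) ⊗ opp(c) ⊗ opp(g(j)) ⊗ opp(j))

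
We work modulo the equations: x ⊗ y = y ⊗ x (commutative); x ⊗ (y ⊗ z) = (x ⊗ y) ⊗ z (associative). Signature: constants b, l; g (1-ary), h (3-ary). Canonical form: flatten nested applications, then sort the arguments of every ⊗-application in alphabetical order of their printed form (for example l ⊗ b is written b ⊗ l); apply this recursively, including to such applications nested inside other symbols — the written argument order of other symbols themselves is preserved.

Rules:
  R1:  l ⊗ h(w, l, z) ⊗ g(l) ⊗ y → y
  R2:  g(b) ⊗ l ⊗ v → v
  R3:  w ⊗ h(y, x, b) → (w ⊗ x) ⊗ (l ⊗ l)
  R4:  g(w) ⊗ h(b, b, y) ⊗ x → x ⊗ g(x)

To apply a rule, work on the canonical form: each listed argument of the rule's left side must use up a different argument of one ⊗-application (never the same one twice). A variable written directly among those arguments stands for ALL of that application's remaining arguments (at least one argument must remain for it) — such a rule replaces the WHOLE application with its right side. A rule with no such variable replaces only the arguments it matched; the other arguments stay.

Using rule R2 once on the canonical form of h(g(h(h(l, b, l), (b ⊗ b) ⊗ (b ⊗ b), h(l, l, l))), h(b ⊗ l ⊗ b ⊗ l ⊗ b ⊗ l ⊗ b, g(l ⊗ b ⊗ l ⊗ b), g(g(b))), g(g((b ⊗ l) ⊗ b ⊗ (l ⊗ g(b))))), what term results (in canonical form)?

Canonical form:  h(g(h(h(l, b, l), b ⊗ b ⊗ b ⊗ b, h(l, l, l))), h(b ⊗ b ⊗ b ⊗ b ⊗ l ⊗ l ⊗ l, g(b ⊗ b ⊗ l ⊗ l), g(g(b))), g(g(b ⊗ b ⊗ g(b) ⊗ l ⊗ l)))
Match R2:  consume g(b), l;  v := b ⊗ b ⊗ l
The variable takes the whole remainder — replace the entire application.
Giving:  h(g(h(h(l, b, l), b ⊗ b ⊗ b ⊗ b, h(l, l, l))), h(b ⊗ b ⊗ b ⊗ b ⊗ l ⊗ l ⊗ l, g(b ⊗ b ⊗ l ⊗ l), g(g(b))), g(g(b ⊗ b ⊗ l)))

Answer: h(g(h(h(l, b, l), b ⊗ b ⊗ b ⊗ b, h(l, l, l))), h(b ⊗ b ⊗ b ⊗ b ⊗ l ⊗ l ⊗ l, g(b ⊗ b ⊗ l ⊗ l), g(g(b))), g(g(b ⊗ b ⊗ l)))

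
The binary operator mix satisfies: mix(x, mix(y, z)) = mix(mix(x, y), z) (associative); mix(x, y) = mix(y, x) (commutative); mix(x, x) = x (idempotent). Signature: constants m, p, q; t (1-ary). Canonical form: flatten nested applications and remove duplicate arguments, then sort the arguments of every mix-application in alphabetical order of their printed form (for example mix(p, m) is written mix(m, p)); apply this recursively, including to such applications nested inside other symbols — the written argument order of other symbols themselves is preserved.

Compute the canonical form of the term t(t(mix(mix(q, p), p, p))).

Descend into:  mix(mix(q, p), p, p)
Un-nest:  mix(q, p, p, p)
Idempotence:  drop duplicate p, p
Sort arguments:  mix(p, q)
Rebuild:  t(t(mix(p, q)))

Answer: t(t(mix(p, q)))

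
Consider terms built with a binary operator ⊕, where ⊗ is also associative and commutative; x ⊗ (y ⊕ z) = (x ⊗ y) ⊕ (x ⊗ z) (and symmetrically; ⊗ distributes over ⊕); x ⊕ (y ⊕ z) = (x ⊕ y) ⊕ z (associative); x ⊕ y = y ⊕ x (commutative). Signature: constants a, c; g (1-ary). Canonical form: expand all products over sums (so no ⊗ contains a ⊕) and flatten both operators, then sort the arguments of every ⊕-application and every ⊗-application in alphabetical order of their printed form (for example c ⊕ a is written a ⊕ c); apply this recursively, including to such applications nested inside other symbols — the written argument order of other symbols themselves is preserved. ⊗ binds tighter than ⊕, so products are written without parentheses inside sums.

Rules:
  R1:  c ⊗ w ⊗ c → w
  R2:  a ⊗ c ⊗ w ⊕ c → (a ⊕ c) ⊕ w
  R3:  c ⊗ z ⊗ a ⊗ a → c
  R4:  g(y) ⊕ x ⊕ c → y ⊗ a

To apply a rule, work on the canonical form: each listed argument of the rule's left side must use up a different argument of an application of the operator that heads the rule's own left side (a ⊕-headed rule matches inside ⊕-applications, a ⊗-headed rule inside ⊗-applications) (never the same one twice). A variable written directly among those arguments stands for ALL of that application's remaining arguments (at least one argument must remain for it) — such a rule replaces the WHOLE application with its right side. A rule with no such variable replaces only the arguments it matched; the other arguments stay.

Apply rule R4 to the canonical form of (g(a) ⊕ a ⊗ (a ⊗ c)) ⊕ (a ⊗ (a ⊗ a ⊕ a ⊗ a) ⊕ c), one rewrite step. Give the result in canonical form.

Answer: a ⊗ a

Derivation:
Canonical form:  a ⊗ a ⊗ a ⊕ a ⊗ a ⊗ a ⊕ a ⊗ a ⊗ c ⊕ c ⊕ g(a)
Apply R4:  consuming c, g(a);  x := a ⊗ a ⊗ a ⊕ a ⊗ a ⊗ a ⊕ a ⊗ a ⊗ c, y := a
The variable takes the whole remainder — replace the entire application.
Giving:  a ⊗ a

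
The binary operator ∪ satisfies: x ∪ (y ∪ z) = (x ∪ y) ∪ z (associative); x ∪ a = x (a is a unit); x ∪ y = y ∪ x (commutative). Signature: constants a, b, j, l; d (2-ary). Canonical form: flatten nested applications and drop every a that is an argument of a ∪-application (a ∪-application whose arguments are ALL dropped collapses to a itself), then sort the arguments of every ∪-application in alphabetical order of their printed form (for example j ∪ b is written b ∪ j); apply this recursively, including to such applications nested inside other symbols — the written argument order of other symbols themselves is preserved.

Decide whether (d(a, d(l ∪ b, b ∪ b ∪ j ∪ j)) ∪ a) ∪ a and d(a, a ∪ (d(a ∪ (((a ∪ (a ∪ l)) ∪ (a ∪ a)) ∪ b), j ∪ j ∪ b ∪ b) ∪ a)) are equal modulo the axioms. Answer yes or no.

Answer: yes — both canonical forms are d(a, d(b ∪ l, b ∪ b ∪ j ∪ j))

Derivation:
Left:  (d(a, d(l ∪ b, b ∪ b ∪ j ∪ j)) ∪ a) ∪ a
  Merge nested applications:  d(a, d(l ∪ b, b ∪ b ∪ j ∪ j)) ∪ a ∪ a
  Inside:  d(a, d(l ∪ b, b ∪ b ∪ j ∪ j))  →  d(a, d(b ∪ l, b ∪ b ∪ j ∪ j))
  Units out:  drop a (×2)
  Order the arguments:  d(a, d(b ∪ l, b ∪ b ∪ j ∪ j))
Right:  d(a, a ∪ (d(a ∪ (((a ∪ (a ∪ l)) ∪ (a ∪ a)) ∪ b), j ∪ j ∪ b ∪ b) ∪ a))
  Descend into:  a ∪ (d(a ∪ (((a ∪ (a ∪ l)) ∪ (a ∪ a)) ∪ b), j ∪ j ∪ b ∪ b) ∪ a)
  Flatten:  a ∪ d(a ∪ (((a ∪ (a ∪ l)) ∪ (a ∪ a)) ∪ b), j ∪ j ∪ b ∪ b) ∪ a
  Canonicalize subterm:  d(a ∪ (((a ∪ (a ∪ l)) ∪ (a ∪ a)) ∪ b), j ∪ j ∪ b ∪ b)  →  d(b ∪ l, b ∪ b ∪ j ∪ j)
  Units out:  drop a (×2)
  Order the arguments:  d(b ∪ l, b ∪ b ∪ j ∪ j)
  Rebuild:  d(a, d(b ∪ l, b ∪ b ∪ j ∪ j))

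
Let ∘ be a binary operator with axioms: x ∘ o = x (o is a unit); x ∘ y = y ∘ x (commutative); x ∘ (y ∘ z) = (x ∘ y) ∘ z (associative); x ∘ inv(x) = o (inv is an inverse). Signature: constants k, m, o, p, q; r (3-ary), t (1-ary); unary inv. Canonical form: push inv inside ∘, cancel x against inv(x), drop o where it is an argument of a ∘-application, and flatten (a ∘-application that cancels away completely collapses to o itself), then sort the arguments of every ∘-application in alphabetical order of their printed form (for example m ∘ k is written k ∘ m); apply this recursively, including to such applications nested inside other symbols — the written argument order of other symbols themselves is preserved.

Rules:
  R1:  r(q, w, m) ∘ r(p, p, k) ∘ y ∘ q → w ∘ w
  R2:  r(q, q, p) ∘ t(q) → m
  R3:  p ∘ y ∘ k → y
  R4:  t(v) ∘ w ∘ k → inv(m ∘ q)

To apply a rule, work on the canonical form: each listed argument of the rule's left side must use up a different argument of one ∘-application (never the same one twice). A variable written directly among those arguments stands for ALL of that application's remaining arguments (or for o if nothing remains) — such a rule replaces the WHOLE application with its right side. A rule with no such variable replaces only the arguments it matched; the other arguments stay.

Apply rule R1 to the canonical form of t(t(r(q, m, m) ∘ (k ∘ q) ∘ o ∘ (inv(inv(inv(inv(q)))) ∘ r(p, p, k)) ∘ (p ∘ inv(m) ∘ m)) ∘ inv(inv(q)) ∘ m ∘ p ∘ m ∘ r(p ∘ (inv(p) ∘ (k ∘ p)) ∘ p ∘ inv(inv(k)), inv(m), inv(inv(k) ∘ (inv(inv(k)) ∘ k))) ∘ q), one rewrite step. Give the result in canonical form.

Canonical form:  t(m ∘ m ∘ p ∘ q ∘ q ∘ r(k ∘ k ∘ p ∘ p, inv(m), inv(k)) ∘ t(k ∘ p ∘ q ∘ q ∘ r(p, p, k) ∘ r(q, m, m)))
R1 matches:  uses q, r(p, p, k), r(q, m, m);  w := m, y := k ∘ p ∘ q
The variable takes the whole remainder — replace the entire application.
Giving:  t(m ∘ m ∘ p ∘ q ∘ q ∘ r(k ∘ k ∘ p ∘ p, inv(m), inv(k)) ∘ t(m ∘ m))

Answer: t(m ∘ m ∘ p ∘ q ∘ q ∘ r(k ∘ k ∘ p ∘ p, inv(m), inv(k)) ∘ t(m ∘ m))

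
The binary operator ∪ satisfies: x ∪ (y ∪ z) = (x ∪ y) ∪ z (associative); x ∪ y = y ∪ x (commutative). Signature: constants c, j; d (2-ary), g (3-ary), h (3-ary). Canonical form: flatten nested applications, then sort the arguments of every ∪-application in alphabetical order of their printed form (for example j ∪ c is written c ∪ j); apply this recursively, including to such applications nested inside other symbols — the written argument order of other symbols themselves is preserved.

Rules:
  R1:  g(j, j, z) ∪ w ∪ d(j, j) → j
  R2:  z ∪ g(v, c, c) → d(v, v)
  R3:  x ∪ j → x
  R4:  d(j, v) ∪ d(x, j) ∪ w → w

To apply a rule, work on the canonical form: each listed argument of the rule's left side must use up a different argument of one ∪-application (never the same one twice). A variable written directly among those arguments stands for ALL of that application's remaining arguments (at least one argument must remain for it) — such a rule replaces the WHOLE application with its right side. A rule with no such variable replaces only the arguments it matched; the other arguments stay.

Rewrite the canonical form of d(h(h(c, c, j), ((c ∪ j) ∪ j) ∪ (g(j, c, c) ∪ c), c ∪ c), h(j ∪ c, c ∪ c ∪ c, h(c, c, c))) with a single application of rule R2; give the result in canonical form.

Answer: d(h(h(c, c, j), d(j, j), c ∪ c), h(c ∪ j, c ∪ c ∪ c, h(c, c, c)))

Derivation:
Canonical form:  d(h(h(c, c, j), c ∪ c ∪ g(j, c, c) ∪ j ∪ j, c ∪ c), h(c ∪ j, c ∪ c ∪ c, h(c, c, c)))
R2 matches:  uses g(j, c, c);  v := j, z := c ∪ c ∪ j ∪ j
The variable takes the whole remainder — replace the entire application.
Giving:  d(h(h(c, c, j), d(j, j), c ∪ c), h(c ∪ j, c ∪ c ∪ c, h(c, c, c)))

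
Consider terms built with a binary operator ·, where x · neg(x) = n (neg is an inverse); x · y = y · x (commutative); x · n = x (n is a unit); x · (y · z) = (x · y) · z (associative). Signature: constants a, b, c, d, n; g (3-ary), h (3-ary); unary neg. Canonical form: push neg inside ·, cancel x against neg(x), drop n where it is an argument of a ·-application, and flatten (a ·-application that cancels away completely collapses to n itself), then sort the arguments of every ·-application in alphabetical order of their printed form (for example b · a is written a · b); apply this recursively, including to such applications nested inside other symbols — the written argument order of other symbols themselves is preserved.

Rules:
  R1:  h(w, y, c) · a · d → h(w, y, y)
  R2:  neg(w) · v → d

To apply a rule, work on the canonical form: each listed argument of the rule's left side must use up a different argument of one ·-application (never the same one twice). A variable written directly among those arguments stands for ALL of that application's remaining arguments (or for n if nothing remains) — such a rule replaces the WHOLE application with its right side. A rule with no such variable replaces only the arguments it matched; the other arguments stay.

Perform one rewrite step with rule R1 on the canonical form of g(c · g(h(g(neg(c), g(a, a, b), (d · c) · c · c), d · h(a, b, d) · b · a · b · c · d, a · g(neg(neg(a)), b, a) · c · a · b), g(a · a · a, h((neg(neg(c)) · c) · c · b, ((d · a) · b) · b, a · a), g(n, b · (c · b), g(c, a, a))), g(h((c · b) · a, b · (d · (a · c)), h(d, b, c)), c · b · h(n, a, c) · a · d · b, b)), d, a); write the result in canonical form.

Canonical form:  g(c · g(h(g(neg(c), g(a, a, b), c · c · c · d), a · b · b · c · d · d · h(a, b, d), a · a · b · c · g(a, b, a)), g(a · a · a, h(b · c · c · c, a · b · b · d, a · a), g(n, b · b · c, g(c, a, a))), g(h(a · b · c, a · b · c · d, h(d, b, c)), a · b · b · c · d · h(n, a, c), b)), d, a)
R1 matches:  uses a, d, h(n, a, c);  w := n, y := a
Result:  g(c · g(h(g(neg(c), g(a, a, b), c · c · c · d), a · b · b · c · d · d · h(a, b, d), a · a · b · c · g(a, b, a)), g(a · a · a, h(b · c · c · c, a · b · b · d, a · a), g(n, b · b · c, g(c, a, a))), g(h(a · b · c, a · b · c · d, h(d, b, c)), b · b · c · h(n, a, a), b)), d, a)

Answer: g(c · g(h(g(neg(c), g(a, a, b), c · c · c · d), a · b · b · c · d · d · h(a, b, d), a · a · b · c · g(a, b, a)), g(a · a · a, h(b · c · c · c, a · b · b · d, a · a), g(n, b · b · c, g(c, a, a))), g(h(a · b · c, a · b · c · d, h(d, b, c)), b · b · c · h(n, a, a), b)), d, a)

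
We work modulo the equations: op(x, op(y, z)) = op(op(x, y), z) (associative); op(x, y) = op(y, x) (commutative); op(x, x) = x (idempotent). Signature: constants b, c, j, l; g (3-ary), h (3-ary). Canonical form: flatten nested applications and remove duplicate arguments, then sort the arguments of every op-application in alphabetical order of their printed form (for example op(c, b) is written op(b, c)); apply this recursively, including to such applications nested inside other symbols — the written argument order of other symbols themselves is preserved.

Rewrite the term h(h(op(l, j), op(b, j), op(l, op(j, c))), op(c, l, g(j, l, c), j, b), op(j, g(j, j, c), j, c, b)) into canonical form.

Work inside:  op(j, g(j, j, c), j, c, b)
Idempotence:  drop duplicate j
Order the arguments:  op(b, c, g(j, j, c), j)
Put back:  h(h(op(j, l), op(b, j), op(c, j, l)), op(b, c, g(j, l, c), j, l), op(b, c, g(j, j, c), j))

Answer: h(h(op(j, l), op(b, j), op(c, j, l)), op(b, c, g(j, l, c), j, l), op(b, c, g(j, j, c), j))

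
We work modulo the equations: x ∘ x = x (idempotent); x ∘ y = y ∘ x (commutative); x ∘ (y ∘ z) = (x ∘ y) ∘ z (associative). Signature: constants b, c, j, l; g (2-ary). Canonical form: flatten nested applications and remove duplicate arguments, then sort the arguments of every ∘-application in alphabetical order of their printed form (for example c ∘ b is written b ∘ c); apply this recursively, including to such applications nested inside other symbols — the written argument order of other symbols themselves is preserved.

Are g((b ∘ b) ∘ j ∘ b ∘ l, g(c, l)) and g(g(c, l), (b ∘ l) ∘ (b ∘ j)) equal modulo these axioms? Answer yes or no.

Answer: no — g(b ∘ j ∘ l, g(c, l)) vs g(g(c, l), b ∘ j ∘ l)

Derivation:
Left:  g((b ∘ b) ∘ j ∘ b ∘ l, g(c, l))
  Work inside:  (b ∘ b) ∘ j ∘ b ∘ l
  Flatten:  b ∘ b ∘ j ∘ b ∘ l
  Deduplicate:  drop duplicate b, b
  Sort:  b ∘ j ∘ l
  Reassemble:  g(b ∘ j ∘ l, g(c, l))
Right:  g(g(c, l), (b ∘ l) ∘ (b ∘ j))
  Focus inside:  (b ∘ l) ∘ (b ∘ j)
  Flatten:  b ∘ l ∘ b ∘ j
  Drop duplicates:  drop duplicate b
  Sort arguments:  b ∘ j ∘ l
  Reassemble:  g(g(c, l), b ∘ j ∘ l)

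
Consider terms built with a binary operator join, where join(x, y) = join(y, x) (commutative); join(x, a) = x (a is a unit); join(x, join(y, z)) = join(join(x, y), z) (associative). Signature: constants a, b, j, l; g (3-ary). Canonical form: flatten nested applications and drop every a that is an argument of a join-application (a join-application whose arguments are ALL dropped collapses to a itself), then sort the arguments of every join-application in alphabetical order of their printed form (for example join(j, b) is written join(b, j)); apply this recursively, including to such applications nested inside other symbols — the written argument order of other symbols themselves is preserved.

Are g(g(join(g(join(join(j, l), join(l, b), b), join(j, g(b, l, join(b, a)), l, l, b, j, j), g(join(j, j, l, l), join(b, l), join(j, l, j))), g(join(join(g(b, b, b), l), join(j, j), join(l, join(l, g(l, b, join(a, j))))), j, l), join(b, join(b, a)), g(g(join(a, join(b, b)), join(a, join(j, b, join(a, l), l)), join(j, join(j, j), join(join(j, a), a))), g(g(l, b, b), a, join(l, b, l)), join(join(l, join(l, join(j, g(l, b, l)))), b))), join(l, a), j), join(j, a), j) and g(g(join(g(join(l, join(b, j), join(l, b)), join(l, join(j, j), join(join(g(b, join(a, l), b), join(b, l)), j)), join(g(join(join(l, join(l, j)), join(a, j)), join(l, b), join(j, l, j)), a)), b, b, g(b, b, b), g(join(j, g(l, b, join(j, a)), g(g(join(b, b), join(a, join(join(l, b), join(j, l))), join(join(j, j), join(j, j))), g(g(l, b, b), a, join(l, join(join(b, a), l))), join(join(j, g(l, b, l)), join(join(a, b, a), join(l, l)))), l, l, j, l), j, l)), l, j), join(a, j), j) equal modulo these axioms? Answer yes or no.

Left:  g(g(join(g(join(join(j, l), join(l, b), b), join(j, g(b, l, join(b, a)), l, l, b, j, j), g(join(j, j, l, l), join(b, l), join(j, l, j))), g(join(join(g(b, b, b), l), join(j, j), join(l, join(l, g(l, b, join(a, j))))), j, l), join(b, join(b, a)), g(g(join(a, join(b, b)), join(a, join(j, b, join(a, l), l)), join(j, join(j, j), join(join(j, a), a))), g(g(l, b, b), a, join(l, b, l)), join(join(l, join(l, join(j, g(l, b, l)))), b))), join(l, a), j), join(j, a), j)
  Work inside:  join(g(join(join(j, l), join(l, b), b), join(j, g(b, l, join(b, a)), l, l, b, j, j), g(join(j, j, l, l), join(b, l), join(j, l, j))), g(join(join(g(b, b, b), l), join(j, j), join(l, join(l, g(l, b, join(a, j))))), j, l), join(b, join(b, a)), g(g(join(a, join(b, b)), join(a, join(j, b, join(a, l), l)), join(j, join(j, j), join(join(j, a), a))), g(g(l, b, b), a, join(l, b, l)), join(join(l, join(l, join(j, g(l, b, l)))), b)))
  Merge nested applications:  join(g(join(join(j, l), join(l, b), b), join(j, g(b, l, join(b, a)), l, l, b, j, j), g(join(j, j, l, l), join(b, l), join(j, l, j))), g(join(join(g(b, b, b), l), join(j, j), join(l, join(l, g(l, b, join(a, j))))), j, l), b, b, a, g(g(join(a, join(b, b)), join(a, join(j, b, join(a, l), l)), join(j, join(j, j), join(join(j, a), a))), g(g(l, b, b), a, join(l, b, l)), join(join(l, join(l, join(j, g(l, b, l)))), b)))
  Simplify inside:  g(join(join(j, l), join(l, b), b), join(j, g(b, l, join(b, a)), l, l, b, j, j), g(join(j, j, l, l), join(b, l), join(j, l, j)))  →  g(join(b, b, j, l, l), join(b, g(b, l, b), j, j, j, l, l), g(join(j, j, l, l), join(b, l), join(j, j, l)))
  Canonicalize subterm:  g(join(join(g(b, b, b), l), join(j, j), join(l, join(l, g(l, b, join(a, j))))), j, l)  →  g(join(g(b, b, b), g(l, b, j), j, j, l, l, l), j, l)
  Simplify inside:  g(g(join(a, join(b, b)), join(a, join(j, b, join(a, l), l)), join(j, join(j, j), join(join(j, a), a))), g(g(l, b, b), a, join(l, b, l)), join(join(l, join(l, join(j, g(l, b, l)))), b))  →  g(g(join(b, b), join(b, j, l, l), join(j, j, j, j)), g(g(l, b, b), a, join(b, l, l)), join(b, g(l, b, l), j, l, l))
  Drop the unit:  drop a
  Sort arguments:  join(b, b, g(g(join(b, b), join(b, j, l, l), join(j, j, j, j)), g(g(l, b, b), a, join(b, l, l)), join(b, g(l, b, l), j, l, l)), g(join(b, b, j, l, l), join(b, g(b, l, b), j, j, j, l, l), g(join(j, j, l, l), join(b, l), join(j, j, l))), g(join(g(b, b, b), g(l, b, j), j, j, l, l, l), j, l))
  Rebuild:  g(g(join(b, b, g(g(join(b, b), join(b, j, l, l), join(j, j, j, j)), g(g(l, b, b), a, join(b, l, l)), join(b, g(l, b, l), j, l, l)), g(join(b, b, j, l, l), join(b, g(b, l, b), j, j, j, l, l), g(join(j, j, l, l), join(b, l), join(j, j, l))), g(join(g(b, b, b), g(l, b, j), j, j, l, l, l), j, l)), l, j), j, j)
Right:  g(g(join(g(join(l, join(b, j), join(l, b)), join(l, join(j, j), join(join(g(b, join(a, l), b), join(b, l)), j)), join(g(join(join(l, join(l, j)), join(a, j)), join(l, b), join(j, l, j)), a)), b, b, g(b, b, b), g(join(j, g(l, b, join(j, a)), g(g(join(b, b), join(a, join(join(l, b), join(j, l))), join(join(j, j), join(j, j))), g(g(l, b, b), a, join(l, join(join(b, a), l))), join(join(j, g(l, b, l)), join(join(a, b, a), join(l, l)))), l, l, j, l), j, l)), l, j), join(a, j), j)
  Work inside:  join(g(join(l, join(b, j), join(l, b)), join(l, join(j, j), join(join(g(b, join(a, l), b), join(b, l)), j)), join(g(join(join(l, join(l, j)), join(a, j)), join(l, b), join(j, l, j)), a)), b, b, g(b, b, b), g(join(j, g(l, b, join(j, a)), g(g(join(b, b), join(a, join(join(l, b), join(j, l))), join(join(j, j), join(j, j))), g(g(l, b, b), a, join(l, join(join(b, a), l))), join(join(j, g(l, b, l)), join(join(a, b, a), join(l, l)))), l, l, j, l), j, l))
  Canonicalize subterm:  g(join(l, join(b, j), join(l, b)), join(l, join(j, j), join(join(g(b, join(a, l), b), join(b, l)), j)), join(g(join(join(l, join(l, j)), join(a, j)), join(l, b), join(j, l, j)), a))  →  g(join(b, b, j, l, l), join(b, g(b, l, b), j, j, j, l, l), g(join(j, j, l, l), join(b, l), join(j, j, l)))
  Inside:  g(join(j, g(l, b, join(j, a)), g(g(join(b, b), join(a, join(join(l, b), join(j, l))), join(join(j, j), join(j, j))), g(g(l, b, b), a, join(l, join(join(b, a), l))), join(join(j, g(l, b, l)), join(join(a, b, a), join(l, l)))), l, l, j, l), j, l)  →  g(join(g(g(join(b, b), join(b, j, l, l), join(j, j, j, j)), g(g(l, b, b), a, join(b, l, l)), join(b, g(l, b, l), j, l, l)), g(l, b, j), j, j, l, l, l), j, l)
  Order the arguments:  join(b, b, g(b, b, b), g(join(b, b, j, l, l), join(b, g(b, l, b), j, j, j, l, l), g(join(j, j, l, l), join(b, l), join(j, j, l))), g(join(g(g(join(b, b), join(b, j, l, l), join(j, j, j, j)), g(g(l, b, b), a, join(b, l, l)), join(b, g(l, b, l), j, l, l)), g(l, b, j), j, j, l, l, l), j, l))
  Rebuild:  g(g(join(b, b, g(b, b, b), g(join(b, b, j, l, l), join(b, g(b, l, b), j, j, j, l, l), g(join(j, j, l, l), join(b, l), join(j, j, l))), g(join(g(g(join(b, b), join(b, j, l, l), join(j, j, j, j)), g(g(l, b, b), a, join(b, l, l)), join(b, g(l, b, l), j, l, l)), g(l, b, j), j, j, l, l, l), j, l)), l, j), j, j)

Answer: no — g(g(join(b, b, g(g(join(b, b), join(b, j, l, l), join(j, j, j, j)), g(g(l, b, b), a, join(b, l, l)), join(b, g(l, b, l), j, l, l)), g(join(b, b, j, l, l), join(b, g(b, l, b), j, j, j, l, l), g(join(j, j, l, l), join(b, l), join(j, j, l))), g(join(g(b, b, b), g(l, b, j), j, j, l, l, l), j, l)), l, j), j, j) vs g(g(join(b, b, g(b, b, b), g(join(b, b, j, l, l), join(b, g(b, l, b), j, j, j, l, l), g(join(j, j, l, l), join(b, l), join(j, j, l))), g(join(g(g(join(b, b), join(b, j, l, l), join(j, j, j, j)), g(g(l, b, b), a, join(b, l, l)), join(b, g(l, b, l), j, l, l)), g(l, b, j), j, j, l, l, l), j, l)), l, j), j, j)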